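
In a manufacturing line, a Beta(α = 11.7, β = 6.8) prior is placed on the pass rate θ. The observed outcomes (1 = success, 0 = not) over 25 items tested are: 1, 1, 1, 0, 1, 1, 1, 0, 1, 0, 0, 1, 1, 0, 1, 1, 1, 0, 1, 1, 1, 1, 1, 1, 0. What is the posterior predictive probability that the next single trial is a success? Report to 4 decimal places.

The Beta prior is conjugate to a Binomial/Bernoulli likelihood; the update adds successes to α and failures to β.
Posterior: Beta(α+k, β+n−k) = Beta(11.7+18, 6.8+7) = Beta(29.7, 13.8).
For a single future Bernoulli trial, P(success | data) = α/(α+β) = 0.6828.

0.6828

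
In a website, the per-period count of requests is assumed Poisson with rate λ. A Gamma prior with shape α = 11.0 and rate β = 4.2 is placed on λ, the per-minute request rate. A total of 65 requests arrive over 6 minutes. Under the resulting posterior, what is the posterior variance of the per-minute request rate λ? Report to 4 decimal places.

0.7305

With a Gamma(shape α, rate β) prior, the Poisson likelihood is conjugate: the posterior is Gamma(α + ΣXᵢ, β + n).
Posterior: Gamma(α+S, β+n) = Gamma(11.0+65, 4.2+6) = Gamma(76.0, 10.2).
Var = α/β² = 76.0/10.2² = 0.7305.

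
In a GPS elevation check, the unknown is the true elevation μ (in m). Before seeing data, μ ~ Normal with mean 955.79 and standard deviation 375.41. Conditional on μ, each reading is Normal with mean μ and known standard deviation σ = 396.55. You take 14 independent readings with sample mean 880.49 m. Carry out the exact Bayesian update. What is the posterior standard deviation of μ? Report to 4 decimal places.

For Normal data with known variance σ², a Normal(μ₀, σ₀²) prior on μ is conjugate. Posterior precision = 1/σ₀² + n/σ²; posterior mean is the precision-weighted average of μ₀ and x̄.
σ₀² = 375.41² = 140932.6681, σ² = 396.55² = 157251.9025; σ² + n·σ₀² = 157251.9025 + 14·140932.6681 = 2130309.2559.
Posterior precision = 1/σ₀² + n/σ² = 1/140932.6681 + 14/157251.9025 = (σ² + n·σ₀²)/(σ₀²σ²) = 2130309.2559/(140932.6681·157251.9025); posterior variance σₙ² = σ₀²σ²/(σ² + n·σ₀²) = 140932.6681·157251.9025/2130309.2559 = 10403.151618.
Posterior SD = √σₙ² = √(140932.6681·157251.9025/2130309.2559) = 101.9958.

101.9958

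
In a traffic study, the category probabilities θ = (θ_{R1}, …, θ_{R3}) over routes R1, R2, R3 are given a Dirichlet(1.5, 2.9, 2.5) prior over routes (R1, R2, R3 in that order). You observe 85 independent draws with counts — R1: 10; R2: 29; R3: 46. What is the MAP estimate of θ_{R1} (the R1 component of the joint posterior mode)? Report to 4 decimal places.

The Dirichlet prior is conjugate to the Multinomial likelihood: each posterior αⱼ = prior αⱼ + observed count nⱼ.
Posterior concentration: (11.5, 31.9, 48.5), total = 91.9.
Joint mode component: (α_{R1}−1)/(Σα−K) = 10.5/88.9 = 0.1181.

0.1181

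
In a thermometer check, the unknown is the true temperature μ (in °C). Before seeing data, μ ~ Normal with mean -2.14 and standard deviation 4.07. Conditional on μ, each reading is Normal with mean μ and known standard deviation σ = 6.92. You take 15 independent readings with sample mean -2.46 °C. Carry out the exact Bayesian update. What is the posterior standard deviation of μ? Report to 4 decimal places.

1.6360

For Normal data with known variance σ², a Normal(μ₀, σ₀²) prior on μ is conjugate. Posterior precision = 1/σ₀² + n/σ²; posterior mean is the precision-weighted average of μ₀ and x̄.
σ₀² = 4.07² = 16.5649, σ² = 6.92² = 47.8864; σ² + n·σ₀² = 47.8864 + 15·16.5649 = 296.3599.
Posterior precision = 1/σ₀² + n/σ² = 1/16.5649 + 15/47.8864 = (σ² + n·σ₀²)/(σ₀²σ²) = 296.3599/(16.5649·47.8864); posterior variance σₙ² = σ₀²σ²/(σ² + n·σ₀²) = 16.5649·47.8864/296.3599 = 2.676588.
Posterior SD = √σₙ² = √(16.5649·47.8864/296.3599) = 1.6360.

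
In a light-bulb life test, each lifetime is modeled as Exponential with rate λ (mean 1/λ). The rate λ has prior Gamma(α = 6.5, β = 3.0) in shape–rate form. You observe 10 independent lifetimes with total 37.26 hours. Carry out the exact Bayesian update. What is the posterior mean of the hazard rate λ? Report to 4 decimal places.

With a Gamma(shape α, rate β) prior on the exponential rate λ, the posterior after n observations with total T = Σxᵢ is Gamma(α+n, β+T).
Posterior: Gamma(6.5+10, 3.0+37.26) = Gamma(16.5, 40.26).
Posterior mean of λ = α/β = 16.5/40.26 = 0.4098.

0.4098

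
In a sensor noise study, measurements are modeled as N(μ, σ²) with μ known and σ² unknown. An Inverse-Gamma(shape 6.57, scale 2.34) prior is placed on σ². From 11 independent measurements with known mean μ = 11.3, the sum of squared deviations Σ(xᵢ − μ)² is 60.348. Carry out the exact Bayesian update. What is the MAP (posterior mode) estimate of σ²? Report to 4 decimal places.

With known mean μ and an Inverse-Gamma(α, β) prior on σ², the Normal likelihood is conjugate: posterior is Inv-Gamma(α + n/2, β + Σ(xᵢ−μ)²/2).
Posterior: Inv-Gamma(6.57 + 11/2, 2.34 + 60.348/2) = Inv-Gamma(12.07, 32.5140).
Mode = β/(α+1) = 32.5140/13.07 = 2.4877.

2.4877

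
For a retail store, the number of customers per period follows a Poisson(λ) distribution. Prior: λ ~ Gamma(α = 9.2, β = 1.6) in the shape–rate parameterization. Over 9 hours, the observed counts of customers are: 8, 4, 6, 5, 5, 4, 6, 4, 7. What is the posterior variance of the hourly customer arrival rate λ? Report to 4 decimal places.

With a Gamma(shape α, rate β) prior, the Poisson likelihood is conjugate: the posterior is Gamma(α + ΣXᵢ, β + n).
Sum of counts S = 49 over n = 9 hours.
Posterior: Gamma(α+S, β+n) = Gamma(9.2+49, 1.6+9) = Gamma(58.2, 10.6).
Var = α/β² = 58.2/10.6² = 0.5180.

0.5180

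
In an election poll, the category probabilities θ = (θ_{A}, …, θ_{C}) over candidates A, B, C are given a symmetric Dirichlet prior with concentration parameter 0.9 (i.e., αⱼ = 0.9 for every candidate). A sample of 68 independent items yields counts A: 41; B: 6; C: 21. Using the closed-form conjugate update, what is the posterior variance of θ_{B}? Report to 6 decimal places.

0.001228

The Dirichlet prior is conjugate to the Multinomial likelihood: each posterior αⱼ = prior αⱼ + observed count nⱼ.
Posterior concentration: (41.9, 6.9, 21.9), total = 70.7.
Var[θ_j] = α_j(Σα−α_j)/((Σα)²(Σα+1)) = 6.9·63.8/(70.7²·71.7) = 0.001228.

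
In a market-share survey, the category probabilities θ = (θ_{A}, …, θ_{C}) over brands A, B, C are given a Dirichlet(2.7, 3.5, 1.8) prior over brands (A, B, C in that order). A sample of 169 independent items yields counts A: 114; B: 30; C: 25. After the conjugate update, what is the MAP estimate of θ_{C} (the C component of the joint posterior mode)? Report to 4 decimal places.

0.1483

The Dirichlet prior is conjugate to the Multinomial likelihood: each posterior αⱼ = prior αⱼ + observed count nⱼ.
Posterior concentration: (116.7, 33.5, 26.8), total = 177.0.
Joint mode component: (α_{C}−1)/(Σα−K) = 25.8/174.0 = 0.1483.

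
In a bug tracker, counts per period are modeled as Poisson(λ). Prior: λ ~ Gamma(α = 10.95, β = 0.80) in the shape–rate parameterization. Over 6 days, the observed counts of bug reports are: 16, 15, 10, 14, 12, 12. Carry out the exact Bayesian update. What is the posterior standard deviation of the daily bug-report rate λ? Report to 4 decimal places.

1.3947

With a Gamma(shape α, rate β) prior, the Poisson likelihood is conjugate: the posterior is Gamma(α + ΣXᵢ, β + n).
Sum of counts S = 79 over n = 6 days.
Posterior: Gamma(α+S, β+n) = Gamma(10.95+79, 0.80+6) = Gamma(89.95, 6.80).
SD = √α/β = √89.95/6.80 = 1.3947.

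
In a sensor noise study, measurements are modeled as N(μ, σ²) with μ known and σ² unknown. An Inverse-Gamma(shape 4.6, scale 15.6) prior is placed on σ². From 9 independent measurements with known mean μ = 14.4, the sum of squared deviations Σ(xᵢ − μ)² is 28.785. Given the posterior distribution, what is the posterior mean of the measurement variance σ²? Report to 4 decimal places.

With known mean μ and an Inverse-Gamma(α, β) prior on σ², the Normal likelihood is conjugate: posterior is Inv-Gamma(α + n/2, β + Σ(xᵢ−μ)²/2).
Posterior: Inv-Gamma(4.6 + 9/2, 15.6 + 28.785/2) = Inv-Gamma(9.10, 29.9925).
E[σ²|data] = β/(α−1) = 29.9925/8.10 = 3.7028.

3.7028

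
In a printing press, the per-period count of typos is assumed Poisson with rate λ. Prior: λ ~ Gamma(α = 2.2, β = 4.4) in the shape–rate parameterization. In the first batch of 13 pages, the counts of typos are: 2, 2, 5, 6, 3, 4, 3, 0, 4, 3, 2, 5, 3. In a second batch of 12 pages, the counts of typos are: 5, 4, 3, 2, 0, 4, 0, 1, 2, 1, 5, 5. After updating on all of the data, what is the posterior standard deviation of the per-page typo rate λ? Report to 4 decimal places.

With a Gamma(shape α, rate β) prior, the Poisson likelihood is conjugate: the posterior is Gamma(α + ΣXᵢ, β + n).
Batch 1: sum of counts S = 42 over n = 13 pages.
After batch 1: Gamma(α+S, β+n) = Gamma(2.2+42, 4.4+13) = Gamma(44.2, 17.4).
Batch 2: sum of counts S = 32 over n = 12 pages.
After batch 2: Gamma(α+S, β+n) = Gamma(44.2+32, 17.4+12) = Gamma(76.2, 29.4).
SD = √α/β = √76.2/29.4 = 0.2969.

0.2969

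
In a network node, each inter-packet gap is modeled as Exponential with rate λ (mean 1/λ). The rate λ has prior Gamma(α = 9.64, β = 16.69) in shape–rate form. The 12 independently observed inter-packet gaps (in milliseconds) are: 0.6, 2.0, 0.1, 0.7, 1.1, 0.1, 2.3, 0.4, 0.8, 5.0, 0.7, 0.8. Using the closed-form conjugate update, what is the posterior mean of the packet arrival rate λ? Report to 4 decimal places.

0.6916

With a Gamma(shape α, rate β) prior on the exponential rate λ, the posterior after n observations with total T = Σxᵢ is Gamma(α+n, β+T).
Sum of observations T = 14.6 milliseconds; n = 12.
Posterior: Gamma(9.64+12, 16.69+14.6) = Gamma(21.64, 31.29).
Posterior mean of λ = α/β = 21.64/31.29 = 0.6916.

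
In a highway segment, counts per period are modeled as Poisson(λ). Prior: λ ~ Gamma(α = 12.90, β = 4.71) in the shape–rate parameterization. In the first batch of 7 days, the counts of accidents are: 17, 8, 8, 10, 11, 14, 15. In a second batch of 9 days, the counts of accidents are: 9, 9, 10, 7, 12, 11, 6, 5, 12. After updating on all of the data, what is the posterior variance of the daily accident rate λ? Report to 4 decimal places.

0.4124

With a Gamma(shape α, rate β) prior, the Poisson likelihood is conjugate: the posterior is Gamma(α + ΣXᵢ, β + n).
Batch 1: sum of counts S = 83 over n = 7 days.
After batch 1: Gamma(α+S, β+n) = Gamma(12.90+83, 4.71+7) = Gamma(95.90, 11.71).
Batch 2: sum of counts S = 81 over n = 9 days.
After batch 2: Gamma(α+S, β+n) = Gamma(95.90+81, 11.71+9) = Gamma(176.90, 20.71).
Var = α/β² = 176.90/20.71² = 0.4124.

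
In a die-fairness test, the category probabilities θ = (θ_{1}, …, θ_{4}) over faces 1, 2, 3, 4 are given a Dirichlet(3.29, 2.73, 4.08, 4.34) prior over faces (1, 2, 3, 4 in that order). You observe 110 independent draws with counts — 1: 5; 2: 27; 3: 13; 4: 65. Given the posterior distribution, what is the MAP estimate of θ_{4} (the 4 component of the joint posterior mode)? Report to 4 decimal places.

0.5674

The Dirichlet prior is conjugate to the Multinomial likelihood: each posterior αⱼ = prior αⱼ + observed count nⱼ.
Posterior concentration: (8.29, 29.73, 17.08, 69.34), total = 124.44.
Joint mode component: (α_{4}−1)/(Σα−K) = 68.34/120.44 = 0.5674.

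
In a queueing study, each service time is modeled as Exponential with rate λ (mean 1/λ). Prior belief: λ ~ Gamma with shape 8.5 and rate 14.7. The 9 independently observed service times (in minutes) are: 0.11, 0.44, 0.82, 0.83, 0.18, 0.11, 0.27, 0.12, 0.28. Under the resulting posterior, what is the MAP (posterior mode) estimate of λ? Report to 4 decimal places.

0.9239

With a Gamma(shape α, rate β) prior on the exponential rate λ, the posterior after n observations with total T = Σxᵢ is Gamma(α+n, β+T).
Sum of observations T = 3.16 minutes; n = 9.
Posterior: Gamma(8.5+9, 14.7+3.16) = Gamma(17.5, 17.86).
Mode = (α−1)/β = 0.9239.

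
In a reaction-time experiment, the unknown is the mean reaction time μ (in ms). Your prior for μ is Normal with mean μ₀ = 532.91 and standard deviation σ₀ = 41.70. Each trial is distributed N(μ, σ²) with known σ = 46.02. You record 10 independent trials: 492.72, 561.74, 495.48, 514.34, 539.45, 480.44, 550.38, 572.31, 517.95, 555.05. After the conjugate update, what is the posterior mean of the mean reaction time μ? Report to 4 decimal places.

528.5206

For Normal data with known variance σ², a Normal(μ₀, σ₀²) prior on μ is conjugate. Posterior precision = 1/σ₀² + n/σ²; posterior mean is the precision-weighted average of μ₀ and x̄.
Σxᵢ = 492.72 + 561.74 + 495.48 + 514.34 + 539.45 + 480.44 + 550.38 + 572.31 + 517.95 + 555.05 = 5279.86, so n·x̄ = 5279.86.
σ₀² = 41.70² = 1738.89, σ² = 46.02² = 2117.8404; σ² + n·σ₀² = 2117.8404 + 10·1738.89 = 19506.7404.
Posterior mean = (μ₀/σ₀² + n·x̄/σ²)/(1/σ₀² + n/σ²) = (σ²·μ₀ + σ₀²·n·x̄)/(σ² + n·σ₀²) = (2117.8404·532.91 + 1738.89·5279.86)/19506.7404 = 10309714.082964/19506.7404 = 528.5206.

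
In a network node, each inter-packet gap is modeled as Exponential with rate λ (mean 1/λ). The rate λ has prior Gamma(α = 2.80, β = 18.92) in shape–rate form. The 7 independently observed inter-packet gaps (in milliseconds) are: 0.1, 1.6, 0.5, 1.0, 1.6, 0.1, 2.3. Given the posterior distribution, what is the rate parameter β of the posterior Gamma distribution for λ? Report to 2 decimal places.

With a Gamma(shape α, rate β) prior on the exponential rate λ, the posterior after n observations with total T = Σxᵢ is Gamma(α+n, β+T).
Sum of observations T = 7.2 milliseconds; n = 7.
Posterior: Gamma(2.80+7, 18.92+7.2) = Gamma(9.80, 26.12).
Posterior β = 26.12.

26.12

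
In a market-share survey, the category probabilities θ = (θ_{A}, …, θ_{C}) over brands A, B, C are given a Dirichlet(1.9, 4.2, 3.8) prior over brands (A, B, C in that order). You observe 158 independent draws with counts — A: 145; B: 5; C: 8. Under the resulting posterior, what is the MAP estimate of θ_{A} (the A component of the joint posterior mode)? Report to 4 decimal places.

0.8848

The Dirichlet prior is conjugate to the Multinomial likelihood: each posterior αⱼ = prior αⱼ + observed count nⱼ.
Posterior concentration: (146.9, 9.2, 11.8), total = 167.9.
Joint mode component: (α_{A}−1)/(Σα−K) = 145.9/164.9 = 0.8848.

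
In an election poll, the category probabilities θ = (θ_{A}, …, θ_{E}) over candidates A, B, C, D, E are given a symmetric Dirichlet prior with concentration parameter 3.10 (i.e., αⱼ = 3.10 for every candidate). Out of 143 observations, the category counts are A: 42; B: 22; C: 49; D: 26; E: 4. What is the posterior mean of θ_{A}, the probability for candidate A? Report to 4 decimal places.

The Dirichlet prior is conjugate to the Multinomial likelihood: each posterior αⱼ = prior αⱼ + observed count nⱼ.
Posterior concentration: (45.10, 25.10, 52.10, 29.10, 7.10), total = 158.50.
E[θ_{A}|data] = α_{A}/Σα = 45.10/158.50 = 0.2845.

0.2845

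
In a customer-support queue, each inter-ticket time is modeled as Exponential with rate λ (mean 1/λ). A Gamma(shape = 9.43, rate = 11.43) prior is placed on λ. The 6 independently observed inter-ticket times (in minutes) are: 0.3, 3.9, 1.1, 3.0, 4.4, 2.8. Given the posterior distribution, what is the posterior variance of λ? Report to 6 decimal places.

With a Gamma(shape α, rate β) prior on the exponential rate λ, the posterior after n observations with total T = Σxᵢ is Gamma(α+n, β+T).
Sum of observations T = 15.5 minutes; n = 6.
Posterior: Gamma(9.43+6, 11.43+15.5) = Gamma(15.43, 26.93).
Var = α/β² = 0.021276.

0.021276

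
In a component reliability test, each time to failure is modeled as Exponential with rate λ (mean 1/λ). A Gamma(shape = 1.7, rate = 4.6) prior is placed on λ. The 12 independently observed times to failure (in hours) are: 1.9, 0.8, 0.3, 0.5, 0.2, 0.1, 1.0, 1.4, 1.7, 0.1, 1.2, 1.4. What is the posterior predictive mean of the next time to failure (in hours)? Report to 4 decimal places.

With a Gamma(shape α, rate β) prior on the exponential rate λ, the posterior after n observations with total T = Σxᵢ is Gamma(α+n, β+T).
Sum of observations T = 10.6 hours; n = 12.
Posterior: Gamma(1.7+12, 4.6+10.6) = Gamma(13.7, 15.2).
The predictive distribution for the next observation is Lomax; its mean is β/(α−1) = 15.2/12.7 = 1.1969.

1.1969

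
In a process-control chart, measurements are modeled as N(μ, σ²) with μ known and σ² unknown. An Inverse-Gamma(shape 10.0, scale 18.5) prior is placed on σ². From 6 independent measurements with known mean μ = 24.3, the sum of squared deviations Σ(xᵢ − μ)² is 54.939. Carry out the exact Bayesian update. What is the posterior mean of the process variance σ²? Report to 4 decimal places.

With known mean μ and an Inverse-Gamma(α, β) prior on σ², the Normal likelihood is conjugate: posterior is Inv-Gamma(α + n/2, β + Σ(xᵢ−μ)²/2).
Posterior: Inv-Gamma(10.0 + 6/2, 18.5 + 54.939/2) = Inv-Gamma(13.00, 45.9695).
E[σ²|data] = β/(α−1) = 45.9695/12.00 = 3.8308.

3.8308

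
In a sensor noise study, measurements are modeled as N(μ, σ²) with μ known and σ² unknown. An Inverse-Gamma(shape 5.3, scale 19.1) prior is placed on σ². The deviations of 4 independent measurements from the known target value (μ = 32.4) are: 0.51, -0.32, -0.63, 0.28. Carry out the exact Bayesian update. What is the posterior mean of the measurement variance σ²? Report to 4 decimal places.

With known mean μ and an Inverse-Gamma(α, β) prior on σ², the Normal likelihood is conjugate: posterior is Inv-Gamma(α + n/2, β + Σ(xᵢ−μ)²/2).
Σ(xᵢ−μ)² = (0.51)² + (-0.32)² + (-0.63)² + (0.28)² = 0.8378.
Posterior: Inv-Gamma(5.3 + 4/2, 19.1 + 0.8378/2) = Inv-Gamma(7.30, 19.51890).
E[σ²|data] = β/(α−1) = 19.51890/6.30 = 3.0982.

3.0982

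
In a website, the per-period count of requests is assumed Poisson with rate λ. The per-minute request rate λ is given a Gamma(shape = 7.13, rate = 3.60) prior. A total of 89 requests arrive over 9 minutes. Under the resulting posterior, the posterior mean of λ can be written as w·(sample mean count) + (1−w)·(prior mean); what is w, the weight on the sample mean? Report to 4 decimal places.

0.7143

With a Gamma(shape α, rate β) prior, the Poisson likelihood is conjugate: the posterior is Gamma(α + ΣXᵢ, β + n).
Posterior mean = (α₀+S)/(β₀+n) = [n/(β₀+n)]·(S/n) + [β₀/(β₀+n)]·(α₀/β₀), so only n and β₀ enter the weight.
Weight on data w = n/(β₀+n) = 9/(3.60+9) = 9/12.60 = 0.7143.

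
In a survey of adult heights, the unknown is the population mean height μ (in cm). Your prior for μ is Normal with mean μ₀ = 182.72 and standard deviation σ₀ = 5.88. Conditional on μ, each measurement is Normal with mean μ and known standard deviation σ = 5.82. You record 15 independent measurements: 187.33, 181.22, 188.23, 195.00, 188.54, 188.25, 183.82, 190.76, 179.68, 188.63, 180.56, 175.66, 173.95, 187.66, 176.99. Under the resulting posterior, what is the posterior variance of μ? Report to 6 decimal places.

For Normal data with known variance σ², a Normal(μ₀, σ₀²) prior on μ is conjugate. Posterior precision = 1/σ₀² + n/σ²; posterior mean is the precision-weighted average of μ₀ and x̄.
σ₀² = 5.88² = 34.5744, σ² = 5.82² = 33.8724; σ² + n·σ₀² = 33.8724 + 15·34.5744 = 552.4884.
Posterior precision = 1/σ₀² + n/σ² = 1/34.5744 + 15/33.8724 = (σ² + n·σ₀²)/(σ₀²σ²) = 552.4884/(34.5744·33.8724); posterior variance σₙ² = σ₀²σ²/(σ² + n·σ₀²) = 34.5744·33.8724/552.4884 = 2.119715.

2.119715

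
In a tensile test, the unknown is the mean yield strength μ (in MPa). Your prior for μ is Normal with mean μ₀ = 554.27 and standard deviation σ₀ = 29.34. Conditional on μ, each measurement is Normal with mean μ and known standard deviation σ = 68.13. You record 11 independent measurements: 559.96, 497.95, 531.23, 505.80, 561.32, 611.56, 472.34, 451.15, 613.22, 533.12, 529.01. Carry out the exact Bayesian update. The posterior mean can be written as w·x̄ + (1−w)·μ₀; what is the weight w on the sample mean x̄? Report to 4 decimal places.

For Normal data with known variance σ², a Normal(μ₀, σ₀²) prior on μ is conjugate. Posterior precision = 1/σ₀² + n/σ²; posterior mean is the precision-weighted average of μ₀ and x̄.
σ₀² = 29.34² = 860.8356, σ² = 68.13² = 4641.6969. Prior precision 1/σ₀² = 1/860.8356; data precision n/σ² = 11/4641.6969.
w = (n/σ²)/(1/σ₀² + n/σ²) = n·σ₀²/(σ² + n·σ₀²) = 11·860.8356/(4641.6969 + 11·860.8356) = 9469.1916/14110.8885 = 0.6711.

0.6711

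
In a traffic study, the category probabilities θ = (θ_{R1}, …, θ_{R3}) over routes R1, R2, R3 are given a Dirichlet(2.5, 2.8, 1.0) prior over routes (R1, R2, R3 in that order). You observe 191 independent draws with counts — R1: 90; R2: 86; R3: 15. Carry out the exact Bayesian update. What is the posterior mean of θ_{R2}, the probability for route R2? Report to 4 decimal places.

0.4501

The Dirichlet prior is conjugate to the Multinomial likelihood: each posterior αⱼ = prior αⱼ + observed count nⱼ.
Posterior concentration: (92.5, 88.8, 16.0), total = 197.3.
E[θ_{R2}|data] = α_{R2}/Σα = 88.8/197.3 = 0.4501.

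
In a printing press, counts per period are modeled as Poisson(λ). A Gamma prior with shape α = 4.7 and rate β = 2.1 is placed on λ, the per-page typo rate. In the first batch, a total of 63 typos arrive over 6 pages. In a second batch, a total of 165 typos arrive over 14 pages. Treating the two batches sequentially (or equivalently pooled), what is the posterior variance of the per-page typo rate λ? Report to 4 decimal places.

0.4764

With a Gamma(shape α, rate β) prior, the Poisson likelihood is conjugate: the posterior is Gamma(α + ΣXᵢ, β + n).
After batch 1: Gamma(α+S, β+n) = Gamma(4.7+63, 2.1+6) = Gamma(67.7, 8.1).
After batch 2: Gamma(α+S, β+n) = Gamma(67.7+165, 8.1+14) = Gamma(232.7, 22.1).
Var = α/β² = 232.7/22.1² = 0.4764.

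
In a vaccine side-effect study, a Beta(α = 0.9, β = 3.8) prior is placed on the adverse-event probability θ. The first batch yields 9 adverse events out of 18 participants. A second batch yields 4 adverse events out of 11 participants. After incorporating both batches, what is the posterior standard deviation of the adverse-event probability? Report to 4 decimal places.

The Beta prior is conjugate to a Binomial/Bernoulli likelihood; the update adds successes to α and failures to β.
After batch 1: Beta(0.9+9, 3.8+9) = Beta(9.9, 12.8).
After batch 2: Beta(9.9+4, 12.8+7) = Beta(13.9, 19.8).
Var = αβ/((α+β)²(α+β+1)) = 13.9·19.8/(33.7²·34.7) = 0.00698378; SD = √0.00698378 = 0.0836.

0.0836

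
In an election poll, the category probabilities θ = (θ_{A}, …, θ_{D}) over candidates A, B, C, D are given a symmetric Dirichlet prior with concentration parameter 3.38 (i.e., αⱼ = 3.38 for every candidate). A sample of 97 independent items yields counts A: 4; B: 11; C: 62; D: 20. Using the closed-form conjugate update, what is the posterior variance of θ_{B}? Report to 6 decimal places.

0.001015

The Dirichlet prior is conjugate to the Multinomial likelihood: each posterior αⱼ = prior αⱼ + observed count nⱼ.
Posterior concentration: (7.38, 14.38, 65.38, 23.38), total = 110.52.
Var[θ_j] = α_j(Σα−α_j)/((Σα)²(Σα+1)) = 14.38·96.14/(110.52²·111.52) = 0.001015.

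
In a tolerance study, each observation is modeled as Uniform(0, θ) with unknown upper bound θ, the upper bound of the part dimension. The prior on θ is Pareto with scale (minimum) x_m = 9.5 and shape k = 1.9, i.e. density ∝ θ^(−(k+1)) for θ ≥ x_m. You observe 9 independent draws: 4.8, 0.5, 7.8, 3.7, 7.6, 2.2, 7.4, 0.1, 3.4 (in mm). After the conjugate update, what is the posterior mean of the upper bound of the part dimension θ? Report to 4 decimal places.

10.4596

A Pareto(scale x_m, shape k) prior on the upper bound θ of Uniform(0, θ) is conjugate: posterior is Pareto(max(x_m, max xᵢ), k + n).
Sample maximum = 7.8; prior scale x_m = 9.5 → posterior scale = max = 9.5.
Posterior shape = 1.9 + 9 = 10.9.
E[θ|data] = k·x_m/(k−1) = 10.9·9.5/9.9 = 10.4596.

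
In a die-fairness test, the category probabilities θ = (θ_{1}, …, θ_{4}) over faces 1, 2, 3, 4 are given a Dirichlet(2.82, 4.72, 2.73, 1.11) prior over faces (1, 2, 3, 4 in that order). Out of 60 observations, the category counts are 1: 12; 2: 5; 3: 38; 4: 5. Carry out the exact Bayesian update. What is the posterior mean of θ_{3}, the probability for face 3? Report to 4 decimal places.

The Dirichlet prior is conjugate to the Multinomial likelihood: each posterior αⱼ = prior αⱼ + observed count nⱼ.
Posterior concentration: (14.82, 9.72, 40.73, 6.11), total = 71.38.
E[θ_{3}|data] = α_{3}/Σα = 40.73/71.38 = 0.5706.

0.5706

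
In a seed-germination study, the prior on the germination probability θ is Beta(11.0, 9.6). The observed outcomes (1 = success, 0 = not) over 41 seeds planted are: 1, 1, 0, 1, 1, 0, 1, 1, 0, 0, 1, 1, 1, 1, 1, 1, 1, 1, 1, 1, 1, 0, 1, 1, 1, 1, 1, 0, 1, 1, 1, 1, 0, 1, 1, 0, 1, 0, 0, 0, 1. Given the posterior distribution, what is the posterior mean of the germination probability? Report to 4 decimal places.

The Beta prior is conjugate to a Binomial/Bernoulli likelihood; the update adds successes to α and failures to β.
Posterior: Beta(α+k, β+n−k) = Beta(11.0+30, 9.6+11) = Beta(41.0, 20.6).
Posterior mean = α/(α+β) = 41.0/61.6 = 0.6656.

0.6656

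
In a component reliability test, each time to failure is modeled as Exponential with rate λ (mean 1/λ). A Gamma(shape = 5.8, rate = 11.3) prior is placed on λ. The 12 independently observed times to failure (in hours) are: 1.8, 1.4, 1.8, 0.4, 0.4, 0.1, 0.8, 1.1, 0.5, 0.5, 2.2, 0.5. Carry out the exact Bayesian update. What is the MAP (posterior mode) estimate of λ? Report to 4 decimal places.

0.7368

With a Gamma(shape α, rate β) prior on the exponential rate λ, the posterior after n observations with total T = Σxᵢ is Gamma(α+n, β+T).
Sum of observations T = 11.5 hours; n = 12.
Posterior: Gamma(5.8+12, 11.3+11.5) = Gamma(17.8, 22.8).
Mode = (α−1)/β = 0.7368.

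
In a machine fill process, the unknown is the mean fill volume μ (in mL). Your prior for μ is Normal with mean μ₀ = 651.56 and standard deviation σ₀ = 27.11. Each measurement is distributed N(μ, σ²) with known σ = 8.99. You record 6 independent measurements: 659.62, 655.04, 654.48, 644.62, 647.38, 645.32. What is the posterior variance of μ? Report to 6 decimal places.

For Normal data with known variance σ², a Normal(μ₀, σ₀²) prior on μ is conjugate. Posterior precision = 1/σ₀² + n/σ²; posterior mean is the precision-weighted average of μ₀ and x̄.
σ₀² = 27.11² = 734.9521, σ² = 8.99² = 80.8201; σ² + n·σ₀² = 80.8201 + 6·734.9521 = 4490.5327.
Posterior precision = 1/σ₀² + n/σ² = 1/734.9521 + 6/80.8201 = (σ² + n·σ₀²)/(σ₀²σ²) = 4490.5327/(734.9521·80.8201); posterior variance σₙ² = σ₀²σ²/(σ² + n·σ₀²) = 734.9521·80.8201/4490.5327 = 13.227585.

13.227585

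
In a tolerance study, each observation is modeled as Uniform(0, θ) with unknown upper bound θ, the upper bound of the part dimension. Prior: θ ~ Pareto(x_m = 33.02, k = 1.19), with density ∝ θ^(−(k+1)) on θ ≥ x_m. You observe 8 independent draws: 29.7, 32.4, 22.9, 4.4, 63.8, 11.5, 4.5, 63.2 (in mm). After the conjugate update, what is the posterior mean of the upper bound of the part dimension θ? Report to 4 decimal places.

71.5900

A Pareto(scale x_m, shape k) prior on the upper bound θ of Uniform(0, θ) is conjugate: posterior is Pareto(max(x_m, max xᵢ), k + n).
Sample maximum = 63.8; prior scale x_m = 33.02 → posterior scale = max = 63.80.
Posterior shape = 1.19 + 8 = 9.19.
E[θ|data] = k·x_m/(k−1) = 9.19·63.80/8.19 = 71.5900.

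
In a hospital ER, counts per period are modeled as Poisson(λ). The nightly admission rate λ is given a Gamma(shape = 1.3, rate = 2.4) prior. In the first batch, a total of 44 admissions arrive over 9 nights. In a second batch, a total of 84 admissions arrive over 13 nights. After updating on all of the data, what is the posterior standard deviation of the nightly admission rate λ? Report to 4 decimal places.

With a Gamma(shape α, rate β) prior, the Poisson likelihood is conjugate: the posterior is Gamma(α + ΣXᵢ, β + n).
After batch 1: Gamma(α+S, β+n) = Gamma(1.3+44, 2.4+9) = Gamma(45.3, 11.4).
After batch 2: Gamma(α+S, β+n) = Gamma(45.3+84, 11.4+13) = Gamma(129.3, 24.4).
SD = √α/β = √129.3/24.4 = 0.4660.

0.4660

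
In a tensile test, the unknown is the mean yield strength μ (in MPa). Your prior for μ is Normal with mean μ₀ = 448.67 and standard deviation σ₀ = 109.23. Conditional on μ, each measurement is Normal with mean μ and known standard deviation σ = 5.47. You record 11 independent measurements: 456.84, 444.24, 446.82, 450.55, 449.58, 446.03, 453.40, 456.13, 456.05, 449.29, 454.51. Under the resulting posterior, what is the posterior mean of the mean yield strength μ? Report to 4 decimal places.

451.2212

For Normal data with known variance σ², a Normal(μ₀, σ₀²) prior on μ is conjugate. Posterior precision = 1/σ₀² + n/σ²; posterior mean is the precision-weighted average of μ₀ and x̄.
Σxᵢ = 456.84 + 444.24 + 446.82 + 450.55 + 449.58 + 446.03 + 453.40 + 456.13 + 456.05 + 449.29 + 454.51 = 4963.44, so n·x̄ = 4963.44.
σ₀² = 109.23² = 11931.1929, σ² = 5.47² = 29.9209; σ² + n·σ₀² = 29.9209 + 11·11931.1929 = 131273.0428.
Posterior mean = (μ₀/σ₀² + n·x̄/σ²)/(1/σ₀² + n/σ²) = (σ²·μ₀ + σ₀²·n·x̄)/(σ² + n·σ₀²) = (29.9209·448.67 + 11931.1929·4963.44)/131273.0428 = 59233184.697779/131273.0428 = 451.2212.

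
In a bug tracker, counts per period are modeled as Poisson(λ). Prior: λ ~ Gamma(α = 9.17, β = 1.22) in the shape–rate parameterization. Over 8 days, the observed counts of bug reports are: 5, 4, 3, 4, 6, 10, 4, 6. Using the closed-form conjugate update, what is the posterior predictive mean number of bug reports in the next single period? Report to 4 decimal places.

5.5499

With a Gamma(shape α, rate β) prior, the Poisson likelihood is conjugate: the posterior is Gamma(α + ΣXᵢ, β + n).
Sum of counts S = 42 over n = 8 days.
Posterior: Gamma(α+S, β+n) = Gamma(9.17+42, 1.22+8) = Gamma(51.17, 9.22).
The predictive distribution for one future period is NegBinom with mean α/β = 5.5499.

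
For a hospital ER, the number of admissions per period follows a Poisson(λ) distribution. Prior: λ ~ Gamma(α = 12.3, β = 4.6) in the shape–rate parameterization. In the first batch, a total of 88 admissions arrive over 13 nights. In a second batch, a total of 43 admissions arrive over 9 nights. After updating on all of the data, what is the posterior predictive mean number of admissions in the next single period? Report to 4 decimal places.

With a Gamma(shape α, rate β) prior, the Poisson likelihood is conjugate: the posterior is Gamma(α + ΣXᵢ, β + n).
After batch 1: Gamma(α+S, β+n) = Gamma(12.3+88, 4.6+13) = Gamma(100.3, 17.6).
After batch 2: Gamma(α+S, β+n) = Gamma(100.3+43, 17.6+9) = Gamma(143.3, 26.6).
The predictive distribution for one future period is NegBinom with mean α/β = 5.3872.

5.3872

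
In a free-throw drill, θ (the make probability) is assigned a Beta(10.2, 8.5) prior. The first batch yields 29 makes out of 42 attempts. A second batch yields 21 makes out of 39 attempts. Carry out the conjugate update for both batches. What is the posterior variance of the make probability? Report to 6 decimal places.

The Beta prior is conjugate to a Binomial/Bernoulli likelihood; the update adds successes to α and failures to β.
After batch 1: Beta(10.2+29, 8.5+13) = Beta(39.2, 21.5).
After batch 2: Beta(39.2+21, 21.5+18) = Beta(60.2, 39.5).
Var = αβ/((α+β)²(α+β+1)) = 60.2·39.5/(99.7²·100.7) = 0.002376.

0.002376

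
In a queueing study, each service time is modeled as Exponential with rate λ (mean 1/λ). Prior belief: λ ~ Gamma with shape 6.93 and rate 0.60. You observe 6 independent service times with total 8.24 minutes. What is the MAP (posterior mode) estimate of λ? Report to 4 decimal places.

With a Gamma(shape α, rate β) prior on the exponential rate λ, the posterior after n observations with total T = Σxᵢ is Gamma(α+n, β+T).
Posterior: Gamma(6.93+6, 0.60+8.24) = Gamma(12.93, 8.84).
Mode = (α−1)/β = 1.3495.

1.3495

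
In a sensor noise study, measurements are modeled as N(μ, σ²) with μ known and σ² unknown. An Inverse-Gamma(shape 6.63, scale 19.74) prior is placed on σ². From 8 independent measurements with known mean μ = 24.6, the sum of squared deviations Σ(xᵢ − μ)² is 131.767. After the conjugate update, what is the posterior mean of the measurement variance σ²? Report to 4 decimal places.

8.8913

With known mean μ and an Inverse-Gamma(α, β) prior on σ², the Normal likelihood is conjugate: posterior is Inv-Gamma(α + n/2, β + Σ(xᵢ−μ)²/2).
Posterior: Inv-Gamma(6.63 + 8/2, 19.74 + 131.767/2) = Inv-Gamma(10.63, 85.6235).
E[σ²|data] = β/(α−1) = 85.6235/9.63 = 8.8913.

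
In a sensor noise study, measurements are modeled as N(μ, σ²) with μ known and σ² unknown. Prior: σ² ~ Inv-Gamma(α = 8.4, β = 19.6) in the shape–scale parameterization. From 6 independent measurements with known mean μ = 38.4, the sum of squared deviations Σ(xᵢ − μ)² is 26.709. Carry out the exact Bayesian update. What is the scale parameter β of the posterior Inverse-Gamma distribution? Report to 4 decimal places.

With known mean μ and an Inverse-Gamma(α, β) prior on σ², the Normal likelihood is conjugate: posterior is Inv-Gamma(α + n/2, β + Σ(xᵢ−μ)²/2).
Posterior: Inv-Gamma(8.4 + 6/2, 19.6 + 26.709/2) = Inv-Gamma(11.40, 32.9545).
Posterior β = 32.9545.

32.9545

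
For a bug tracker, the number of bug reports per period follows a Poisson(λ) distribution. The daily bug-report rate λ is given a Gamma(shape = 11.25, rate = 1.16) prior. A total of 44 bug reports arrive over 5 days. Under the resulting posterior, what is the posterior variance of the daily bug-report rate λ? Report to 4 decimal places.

1.4560

With a Gamma(shape α, rate β) prior, the Poisson likelihood is conjugate: the posterior is Gamma(α + ΣXᵢ, β + n).
Posterior: Gamma(α+S, β+n) = Gamma(11.25+44, 1.16+5) = Gamma(55.25, 6.16).
Var = α/β² = 55.25/6.16² = 1.4560.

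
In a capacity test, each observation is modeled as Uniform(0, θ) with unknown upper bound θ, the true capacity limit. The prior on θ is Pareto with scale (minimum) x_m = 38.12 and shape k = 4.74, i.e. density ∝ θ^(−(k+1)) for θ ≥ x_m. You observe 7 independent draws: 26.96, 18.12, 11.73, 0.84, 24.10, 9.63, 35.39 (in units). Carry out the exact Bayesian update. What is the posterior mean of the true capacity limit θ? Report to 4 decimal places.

A Pareto(scale x_m, shape k) prior on the upper bound θ of Uniform(0, θ) is conjugate: posterior is Pareto(max(x_m, max xᵢ), k + n).
Sample maximum = 35.39; prior scale x_m = 38.12 → posterior scale = max = 38.12.
Posterior shape = 4.74 + 7 = 11.74.
E[θ|data] = k·x_m/(k−1) = 11.74·38.12/10.74 = 41.6693.

41.6693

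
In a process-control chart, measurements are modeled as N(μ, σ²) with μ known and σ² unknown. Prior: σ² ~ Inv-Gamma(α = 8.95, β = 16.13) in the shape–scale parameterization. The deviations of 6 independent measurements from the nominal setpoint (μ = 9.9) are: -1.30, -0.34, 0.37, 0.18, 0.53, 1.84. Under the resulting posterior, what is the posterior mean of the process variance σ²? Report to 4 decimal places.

1.7307

With known mean μ and an Inverse-Gamma(α, β) prior on σ², the Normal likelihood is conjugate: posterior is Inv-Gamma(α + n/2, β + Σ(xᵢ−μ)²/2).
Σ(xᵢ−μ)² = (-1.30)² + (-0.34)² + (0.37)² + (0.18)² + (0.53)² + (1.84)² = 5.6414.
Posterior: Inv-Gamma(8.95 + 6/2, 16.13 + 5.6414/2) = Inv-Gamma(11.95, 18.95070).
E[σ²|data] = β/(α−1) = 18.95070/10.95 = 1.7307.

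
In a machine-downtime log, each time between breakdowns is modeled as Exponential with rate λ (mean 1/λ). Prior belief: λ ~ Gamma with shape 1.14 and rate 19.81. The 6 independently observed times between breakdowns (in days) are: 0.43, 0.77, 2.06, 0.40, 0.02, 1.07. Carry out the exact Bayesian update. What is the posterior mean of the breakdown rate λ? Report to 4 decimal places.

With a Gamma(shape α, rate β) prior on the exponential rate λ, the posterior after n observations with total T = Σxᵢ is Gamma(α+n, β+T).
Sum of observations T = 4.75 days; n = 6.
Posterior: Gamma(1.14+6, 19.81+4.75) = Gamma(7.14, 24.56).
Posterior mean of λ = α/β = 7.14/24.56 = 0.2907.

0.2907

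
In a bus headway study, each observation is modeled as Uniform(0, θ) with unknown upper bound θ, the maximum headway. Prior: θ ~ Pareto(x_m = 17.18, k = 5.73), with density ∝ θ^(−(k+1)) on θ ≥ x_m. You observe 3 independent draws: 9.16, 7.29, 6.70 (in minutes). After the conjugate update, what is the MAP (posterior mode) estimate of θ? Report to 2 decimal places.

17.18

A Pareto(scale x_m, shape k) prior on the upper bound θ of Uniform(0, θ) is conjugate: posterior is Pareto(max(x_m, max xᵢ), k + n).
Sample maximum = 9.16; prior scale x_m = 17.18 → posterior scale = max = 17.18.
Posterior shape = 5.73 + 3 = 8.73.
The Pareto density is decreasing on [x_m, ∞), so the mode is x_m = 17.18.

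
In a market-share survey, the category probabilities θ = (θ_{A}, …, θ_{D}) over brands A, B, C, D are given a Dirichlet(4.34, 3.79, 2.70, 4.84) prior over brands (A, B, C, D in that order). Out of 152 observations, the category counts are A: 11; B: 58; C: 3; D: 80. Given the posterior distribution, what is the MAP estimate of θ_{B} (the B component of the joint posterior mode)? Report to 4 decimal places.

0.3714

The Dirichlet prior is conjugate to the Multinomial likelihood: each posterior αⱼ = prior αⱼ + observed count nⱼ.
Posterior concentration: (15.34, 61.79, 5.70, 84.84), total = 167.67.
Joint mode component: (α_{B}−1)/(Σα−K) = 60.79/163.67 = 0.3714.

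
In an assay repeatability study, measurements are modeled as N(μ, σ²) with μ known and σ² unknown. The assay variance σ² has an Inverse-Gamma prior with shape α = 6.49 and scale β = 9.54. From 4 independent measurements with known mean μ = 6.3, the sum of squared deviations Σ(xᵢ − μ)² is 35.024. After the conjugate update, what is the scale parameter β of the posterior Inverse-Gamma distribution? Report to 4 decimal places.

27.0520

With known mean μ and an Inverse-Gamma(α, β) prior on σ², the Normal likelihood is conjugate: posterior is Inv-Gamma(α + n/2, β + Σ(xᵢ−μ)²/2).
Posterior: Inv-Gamma(6.49 + 4/2, 9.54 + 35.024/2) = Inv-Gamma(8.49, 27.0520).
Posterior β = 27.0520.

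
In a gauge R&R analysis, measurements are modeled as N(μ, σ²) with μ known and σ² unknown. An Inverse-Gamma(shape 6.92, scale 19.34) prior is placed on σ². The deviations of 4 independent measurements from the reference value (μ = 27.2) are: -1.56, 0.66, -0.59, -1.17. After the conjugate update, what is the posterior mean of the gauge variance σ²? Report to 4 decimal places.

With known mean μ and an Inverse-Gamma(α, β) prior on σ², the Normal likelihood is conjugate: posterior is Inv-Gamma(α + n/2, β + Σ(xᵢ−μ)²/2).
Σ(xᵢ−μ)² = (-1.56)² + (0.66)² + (-0.59)² + (-1.17)² = 4.5862.
Posterior: Inv-Gamma(6.92 + 4/2, 19.34 + 4.5862/2) = Inv-Gamma(8.92, 21.63310).
E[σ²|data] = β/(α−1) = 21.63310/7.92 = 2.7315.

2.7315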